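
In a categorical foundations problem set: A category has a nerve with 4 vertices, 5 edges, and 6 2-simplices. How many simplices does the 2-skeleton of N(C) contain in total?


The 2-skeleton of the nerve N(C) consists of simplices in dimensions 0, 1, 2:
  |N(C)_0| = 4 (objects)
  |N(C)_1| = 5 (morphisms)
  |N(C)_2| = 6 (composable pairs)
Total = 4 + 5 + 6 = 15

15


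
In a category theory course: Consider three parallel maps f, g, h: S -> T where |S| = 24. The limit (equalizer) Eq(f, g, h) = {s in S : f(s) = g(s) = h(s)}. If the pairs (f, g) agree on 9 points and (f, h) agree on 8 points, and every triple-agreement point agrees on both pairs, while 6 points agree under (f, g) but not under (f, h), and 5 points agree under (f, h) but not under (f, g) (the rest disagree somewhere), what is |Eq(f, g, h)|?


Eq(f, g, h) is the triple-agreement set: points in S where all three
maps take the same value. Using inclusion-exclusion on the pairwise data:
Pair (f, g) agrees on 9 points; pair (f, h) on 8 points.
Points agreeing under (f, g) but not (f, h) = 6; under (f, h) but not (f, g) = 5.
Triple-agreement = agreement-in-(f, g) minus points that agree under (f, g) but not (f, h):
|Eq(f, g, h)| = 9 - 6 = 3
(cross-check via (f, h): 8 - 5 = 3.)

3


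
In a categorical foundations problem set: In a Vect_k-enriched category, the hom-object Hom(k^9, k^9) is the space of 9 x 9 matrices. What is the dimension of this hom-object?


In Vect-enriched categories, Hom(k^n, k^m) is the space of m x n matrices.
dim(Hom(k^9, k^9)) = 9 * 9 = 81

81


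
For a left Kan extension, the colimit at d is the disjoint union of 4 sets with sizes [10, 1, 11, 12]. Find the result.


Pointwise, the left Kan extension (Lan_F H)(d) is the colimit, indexed
by the comma category (F downarrow d), of H composed with the
projection (F downarrow d) -> C. Here that colimit is given
as a coproduct (disjoint union) of sets, so its cardinality is the
sum of the sizes of the summands.
Coproduct of sets with sizes: 10 + 1 + 11 + 12
= 34

34


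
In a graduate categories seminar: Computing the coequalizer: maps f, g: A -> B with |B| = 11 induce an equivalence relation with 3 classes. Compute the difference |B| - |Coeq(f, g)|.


The coequalizer Coeq(f, g) = B / ~ has one element per equivalence class.
|B| = 11, |Coeq(f, g)| = 3.
|B| - |Coeq(f, g)| = 11 - 3 = 8.

8


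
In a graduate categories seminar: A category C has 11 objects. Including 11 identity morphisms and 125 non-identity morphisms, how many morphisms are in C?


Each object has an identity morphism, giving 11 identities.
Adding the 125 non-identity morphisms:
Total = 11 + 125 = 136

136


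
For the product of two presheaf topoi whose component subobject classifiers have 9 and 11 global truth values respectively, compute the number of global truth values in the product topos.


In a product of presheaf topoi E_1 x E_2, the subobject classifier
is Omega = Omega_1 x Omega_2 (componentwise), so
|Omega(top)| = |Omega_1(top_1)| * |Omega_2(top_2)|.
= 9 * 11 = 99.

99


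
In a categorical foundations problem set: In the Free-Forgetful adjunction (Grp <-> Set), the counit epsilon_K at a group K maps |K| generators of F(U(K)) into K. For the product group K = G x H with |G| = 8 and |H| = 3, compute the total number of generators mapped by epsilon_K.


The counit epsilon_K: F(U(K)) -> K of the Free-Forgetful adjunction
maps |K| generators of F(U(K)) into K. For K = G x H (the product group),
|G x H| = |G| * |H|.
Total generators mapped = 8 * 3 = 24.

24


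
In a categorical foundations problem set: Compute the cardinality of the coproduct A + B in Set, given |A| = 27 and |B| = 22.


In Set, the coproduct A + B is the disjoint union.
|A + B| = |A| + |B| = 27 + 22 = 49

49


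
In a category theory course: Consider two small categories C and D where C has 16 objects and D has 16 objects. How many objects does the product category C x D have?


The product category C x D has objects that are pairs (c, d).
Number of pairs = |Ob(C)| * |Ob(D)| = 16 * 16 = 256

256


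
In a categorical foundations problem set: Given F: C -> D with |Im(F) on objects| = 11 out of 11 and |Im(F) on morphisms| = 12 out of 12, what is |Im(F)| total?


The image of F consists of distinct objects and distinct morphisms.
|Im(F)| on objects = 11
|Im(F)| on morphisms = 12
Total image cardinality = 11 + 12 = 23

23


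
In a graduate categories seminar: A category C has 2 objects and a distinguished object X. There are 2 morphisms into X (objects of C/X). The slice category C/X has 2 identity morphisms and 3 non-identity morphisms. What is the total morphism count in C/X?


In the slice category C/X, objects are morphisms to X.
Identity morphisms: 2 (one per object of C/X).
Non-identity morphisms: 3.
Total = 2 + 3 = 5

5


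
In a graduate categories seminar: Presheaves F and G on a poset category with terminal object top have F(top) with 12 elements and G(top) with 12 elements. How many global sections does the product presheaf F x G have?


Global sections of a presheaf on a poset with terminal top satisfy
Gamma(H) ~ H(top). Presheaves admit pointwise products, so
(F x G)(top) = F(top) x G(top) (Cartesian product).
|Gamma(F x G)| = |F(top)| * |G(top)| = 12 * 12 = 144.

144


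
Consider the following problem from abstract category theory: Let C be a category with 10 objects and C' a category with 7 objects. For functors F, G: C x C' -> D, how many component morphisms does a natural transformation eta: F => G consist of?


A natural transformation eta: F => G assigns one component morphism per
object of the domain category.
The domain is the product category C x C', so
|Ob(C x C')| = |Ob(C)| * |Ob(C')| = 10 * 7 = 70.
Therefore eta has 70 component morphisms.

70


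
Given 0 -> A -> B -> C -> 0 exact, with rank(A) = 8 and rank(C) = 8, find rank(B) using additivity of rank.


For a short exact sequence 0 -> A -> B -> C -> 0,
rank is additive: rank(B) = rank(A) + rank(C).
rank(B) = 8 + 8 = 16

16


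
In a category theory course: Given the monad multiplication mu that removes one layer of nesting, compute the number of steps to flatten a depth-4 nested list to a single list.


Each application of mu: T^2 -> T removes one layer of nesting.
Starting at depth 4 (i.e., T^4(X)), we need to reach T(X).
Number of mu applications = 4 - 1 = 3

3


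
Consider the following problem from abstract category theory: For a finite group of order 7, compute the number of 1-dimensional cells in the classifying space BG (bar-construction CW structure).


In the bar-construction CW model of BG, the n-cells are indexed by
n-tuples [g_1|...|g_n] of non-identity elements of G (degenerate
simplices with some g_i = e do not contribute cells), so there are
(|G| - 1)^n n-cells.
For dim = 1 with |G| = 7:
cells = (7 - 1)^1 = 6^1 = 6

6


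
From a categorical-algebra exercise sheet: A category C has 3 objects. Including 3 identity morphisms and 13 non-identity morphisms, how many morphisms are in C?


Each object has an identity morphism, giving 3 identities.
Adding the 13 non-identity morphisms:
Total = 3 + 13 = 16

16


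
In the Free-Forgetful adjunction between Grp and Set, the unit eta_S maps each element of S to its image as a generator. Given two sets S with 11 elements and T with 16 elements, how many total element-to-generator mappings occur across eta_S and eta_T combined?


The unit eta_X: X -> U(F(X)) of the Free-Forgetful adjunction
maps each element of X to a generator of F(X). For X = S + T (disjoint
union in Set), |S + T| = |S| + |T|.
Total mappings = 11 + 16 = 27.

27


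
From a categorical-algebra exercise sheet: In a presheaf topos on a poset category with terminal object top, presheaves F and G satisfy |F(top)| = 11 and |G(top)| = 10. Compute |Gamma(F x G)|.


Global sections of a presheaf on a poset with terminal top satisfy
Gamma(H) ~ H(top). Presheaves admit pointwise products, so
(F x G)(top) = F(top) x G(top) (Cartesian product).
|Gamma(F x G)| = |F(top)| * |G(top)| = 11 * 10 = 110.

110


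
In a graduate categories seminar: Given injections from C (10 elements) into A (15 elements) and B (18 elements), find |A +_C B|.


The pushout A +_C B identifies the images of C in A and B.
|A +_C B| = |A| + |B| - |C| (for injections).
= 15 + 18 - 10 = 23

23


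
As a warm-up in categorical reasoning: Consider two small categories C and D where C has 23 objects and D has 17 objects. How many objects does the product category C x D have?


The product category C x D has objects that are pairs (c, d).
Number of pairs = |Ob(C)| * |Ob(D)| = 23 * 17 = 391

391


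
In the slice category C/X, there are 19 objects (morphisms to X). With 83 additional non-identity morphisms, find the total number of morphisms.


In the slice category C/X, objects are morphisms to X.
Identity morphisms: 19 (one per object of C/X).
Non-identity morphisms: 83.
Total = 19 + 83 = 102

102


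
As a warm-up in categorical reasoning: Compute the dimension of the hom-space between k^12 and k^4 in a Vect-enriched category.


In Vect-enriched categories, Hom(k^n, k^m) is the space of m x n matrices.
dim(Hom(k^12, k^4)) = 4 * 12 = 48

48


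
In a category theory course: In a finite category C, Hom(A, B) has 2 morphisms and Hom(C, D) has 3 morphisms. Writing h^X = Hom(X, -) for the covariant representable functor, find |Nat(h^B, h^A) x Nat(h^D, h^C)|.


By the Yoneda lemma, Nat(h^B, h^A) is isomorphic to Hom(A, B),
so |Nat(h^B, h^A)| = |Hom(A, B)| and |Nat(h^D, h^C)| = |Hom(C, D)|.
|Hom(A, B)| = 2, |Hom(C, D)| = 3.
|Nat(h^B, h^A) x Nat(h^D, h^C)| = 2 * 3 = 6

6


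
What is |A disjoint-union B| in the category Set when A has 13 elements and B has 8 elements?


In Set, the coproduct A + B is the disjoint union.
|A + B| = |A| + |B| = 13 + 8 = 21

21


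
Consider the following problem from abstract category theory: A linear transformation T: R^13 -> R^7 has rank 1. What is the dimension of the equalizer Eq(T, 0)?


The equalizer of f and the zero map is ker(f).
By the rank-nullity theorem: dim(ker(f)) = dim(domain) - rank(f).
dim(ker(f)) = 13 - 1 = 12

12


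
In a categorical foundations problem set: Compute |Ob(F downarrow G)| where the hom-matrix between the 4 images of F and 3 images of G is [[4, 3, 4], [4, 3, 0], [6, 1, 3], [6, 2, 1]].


Objects of (F downarrow G) are triples (a, b, h: F(a)->G(b)).
The count equals the sum of all entries in the hom-matrix.
sum(row 0) = 11
sum(row 1) = 7
sum(row 2) = 10
sum(row 3) = 9
Grand total = 37

37


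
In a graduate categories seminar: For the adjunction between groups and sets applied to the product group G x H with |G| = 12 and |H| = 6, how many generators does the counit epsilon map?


The counit epsilon_K: F(U(K)) -> K of the Free-Forgetful adjunction
maps |K| generators of F(U(K)) into K. For K = G x H (the product group),
|G x H| = |G| * |H|.
Total generators mapped = 12 * 6 = 72.

72


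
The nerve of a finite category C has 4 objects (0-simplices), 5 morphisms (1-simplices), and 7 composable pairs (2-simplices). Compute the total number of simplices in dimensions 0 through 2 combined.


The 2-skeleton of the nerve N(C) consists of simplices in dimensions 0, 1, 2:
  |N(C)_0| = 4 (objects)
  |N(C)_1| = 5 (morphisms)
  |N(C)_2| = 7 (composable pairs)
Total = 4 + 5 + 7 = 16

16


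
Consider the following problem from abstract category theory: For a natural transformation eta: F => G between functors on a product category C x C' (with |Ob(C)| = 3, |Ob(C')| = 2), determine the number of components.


A natural transformation eta: F => G assigns one component morphism per
object of the domain category.
The domain is the product category C x C', so
|Ob(C x C')| = |Ob(C)| * |Ob(C')| = 3 * 2 = 6.
Therefore eta has 6 component morphisms.

6


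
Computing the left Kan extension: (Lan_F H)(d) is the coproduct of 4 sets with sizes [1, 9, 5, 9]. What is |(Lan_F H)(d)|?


Pointwise, the left Kan extension (Lan_F H)(d) is the colimit, indexed
by the comma category (F downarrow d), of H composed with the
projection (F downarrow d) -> C. Here that colimit is given
as a coproduct (disjoint union) of sets, so its cardinality is the
sum of the sizes of the summands.
Coproduct of sets with sizes: 1 + 9 + 5 + 9
= 24

24


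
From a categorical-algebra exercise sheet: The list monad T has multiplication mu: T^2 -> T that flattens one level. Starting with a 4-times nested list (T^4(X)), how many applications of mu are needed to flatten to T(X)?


Each application of mu: T^2 -> T removes one layer of nesting.
Starting at depth 4 (i.e., T^4(X)), we need to reach T(X).
Number of mu applications = 4 - 1 = 3

3


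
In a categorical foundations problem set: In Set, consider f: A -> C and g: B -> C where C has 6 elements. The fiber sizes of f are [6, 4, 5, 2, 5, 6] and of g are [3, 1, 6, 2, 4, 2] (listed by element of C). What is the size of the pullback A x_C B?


The pullback A x_C B consists of pairs (a, b) with f(a) = g(b).
For each element c in C, the fiber product has |f^-1(c)| * |g^-1(c)| elements.
Summing over C: 6 * 3 + 4 * 1 + 5 * 6 + 2 * 2 + 5 * 4 + 6 * 2
= 18 + 4 + 30 + 4 + 20 + 12 = 88

88


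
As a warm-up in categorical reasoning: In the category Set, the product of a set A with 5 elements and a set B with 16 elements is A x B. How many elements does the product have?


In Set, the product A x B is the Cartesian product.
By the universal property, |A x B| = |A| * |B|.
|A x B| = 5 * 16 = 80

80


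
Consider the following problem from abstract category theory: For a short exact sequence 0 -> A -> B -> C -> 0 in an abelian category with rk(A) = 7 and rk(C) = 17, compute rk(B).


For a short exact sequence 0 -> A -> B -> C -> 0,
rank is additive: rank(B) = rank(A) + rank(C).
rank(B) = 7 + 17 = 24

24


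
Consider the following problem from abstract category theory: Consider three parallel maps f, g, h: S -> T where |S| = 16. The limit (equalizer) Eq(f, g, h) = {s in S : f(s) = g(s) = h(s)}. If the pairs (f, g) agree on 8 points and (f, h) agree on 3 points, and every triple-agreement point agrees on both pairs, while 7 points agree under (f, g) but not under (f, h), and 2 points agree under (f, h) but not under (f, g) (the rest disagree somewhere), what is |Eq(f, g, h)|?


Eq(f, g, h) is the triple-agreement set: points in S where all three
maps take the same value. Using inclusion-exclusion on the pairwise data:
Pair (f, g) agrees on 8 points; pair (f, h) on 3 points.
Points agreeing under (f, g) but not (f, h) = 7; under (f, h) but not (f, g) = 2.
Triple-agreement = agreement-in-(f, g) minus points that agree under (f, g) but not (f, h):
|Eq(f, g, h)| = 8 - 7 = 1
(cross-check via (f, h): 3 - 2 = 1.)

1


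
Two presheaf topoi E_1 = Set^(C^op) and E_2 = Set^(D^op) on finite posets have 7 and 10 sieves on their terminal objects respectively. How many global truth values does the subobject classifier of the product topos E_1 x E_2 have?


In a product of presheaf topoi E_1 x E_2, the subobject classifier
is Omega = Omega_1 x Omega_2 (componentwise), so
|Omega(top)| = |Omega_1(top_1)| * |Omega_2(top_2)|.
= 7 * 10 = 70.

70


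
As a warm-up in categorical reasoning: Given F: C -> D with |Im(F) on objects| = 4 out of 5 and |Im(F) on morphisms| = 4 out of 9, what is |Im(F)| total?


The image of F consists of distinct objects and distinct morphisms.
|Im(F)| on objects = 4
|Im(F)| on morphisms = 4
Total image cardinality = 4 + 4 = 8

8


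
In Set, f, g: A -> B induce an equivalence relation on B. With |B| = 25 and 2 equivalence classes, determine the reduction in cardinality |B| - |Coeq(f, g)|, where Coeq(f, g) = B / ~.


The coequalizer Coeq(f, g) = B / ~ has one element per equivalence class.
|B| = 25, |Coeq(f, g)| = 2.
|B| - |Coeq(f, g)| = 25 - 2 = 23.

23


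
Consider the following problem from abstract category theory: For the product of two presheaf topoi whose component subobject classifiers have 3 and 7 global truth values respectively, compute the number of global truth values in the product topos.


In a product of presheaf topoi E_1 x E_2, the subobject classifier
is Omega = Omega_1 x Omega_2 (componentwise), so
|Omega(top)| = |Omega_1(top_1)| * |Omega_2(top_2)|.
= 3 * 7 = 21.

21


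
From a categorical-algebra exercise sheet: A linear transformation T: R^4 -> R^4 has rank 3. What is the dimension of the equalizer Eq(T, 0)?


The equalizer of f and the zero map is ker(f).
By the rank-nullity theorem: dim(ker(f)) = dim(domain) - rank(f).
dim(ker(f)) = 4 - 3 = 1

1


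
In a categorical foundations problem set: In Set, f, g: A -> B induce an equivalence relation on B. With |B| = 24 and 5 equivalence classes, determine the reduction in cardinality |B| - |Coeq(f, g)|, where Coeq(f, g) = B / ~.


The coequalizer Coeq(f, g) = B / ~ has one element per equivalence class.
|B| = 24, |Coeq(f, g)| = 5.
|B| - |Coeq(f, g)| = 24 - 5 = 19.

19


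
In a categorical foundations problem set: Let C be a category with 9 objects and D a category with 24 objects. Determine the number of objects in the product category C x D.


The product category C x D has objects that are pairs (c, d).
Number of pairs = |Ob(C)| * |Ob(D)| = 9 * 24 = 216

216


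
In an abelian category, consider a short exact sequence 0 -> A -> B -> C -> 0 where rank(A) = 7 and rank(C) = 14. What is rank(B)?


For a short exact sequence 0 -> A -> B -> C -> 0,
rank is additive: rank(B) = rank(A) + rank(C).
rank(B) = 7 + 14 = 21

21


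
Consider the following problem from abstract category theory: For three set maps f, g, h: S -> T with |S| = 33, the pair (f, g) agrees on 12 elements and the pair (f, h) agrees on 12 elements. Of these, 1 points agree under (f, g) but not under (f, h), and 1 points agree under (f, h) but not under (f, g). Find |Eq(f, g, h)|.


Eq(f, g, h) is the triple-agreement set: points in S where all three
maps take the same value. Using inclusion-exclusion on the pairwise data:
Pair (f, g) agrees on 12 points; pair (f, h) on 12 points.
Points agreeing under (f, g) but not (f, h) = 1; under (f, h) but not (f, g) = 1.
Triple-agreement = agreement-in-(f, g) minus points that agree under (f, g) but not (f, h):
|Eq(f, g, h)| = 12 - 1 = 11
(cross-check via (f, h): 12 - 1 = 11.)

11


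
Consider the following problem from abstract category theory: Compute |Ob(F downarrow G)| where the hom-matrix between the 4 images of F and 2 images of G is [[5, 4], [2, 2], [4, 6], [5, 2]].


Objects of (F downarrow G) are triples (a, b, h: F(a)->G(b)).
The count equals the sum of all entries in the hom-matrix.
sum(row 0) = 9
sum(row 1) = 4
sum(row 2) = 10
sum(row 3) = 7
Grand total = 30

30


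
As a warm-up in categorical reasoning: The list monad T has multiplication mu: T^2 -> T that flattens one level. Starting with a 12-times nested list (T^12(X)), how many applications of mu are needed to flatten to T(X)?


Each application of mu: T^2 -> T removes one layer of nesting.
Starting at depth 12 (i.e., T^12(X)), we need to reach T(X).
Number of mu applications = 12 - 1 = 11

11


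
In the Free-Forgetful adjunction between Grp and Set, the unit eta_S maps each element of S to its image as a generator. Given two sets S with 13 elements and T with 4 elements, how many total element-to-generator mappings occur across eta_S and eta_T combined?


The unit eta_X: X -> U(F(X)) of the Free-Forgetful adjunction
maps each element of X to a generator of F(X). For X = S + T (disjoint
union in Set), |S + T| = |S| + |T|.
Total mappings = 13 + 4 = 17.

17


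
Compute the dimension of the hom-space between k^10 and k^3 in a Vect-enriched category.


In Vect-enriched categories, Hom(k^n, k^m) is the space of m x n matrices.
dim(Hom(k^10, k^3)) = 3 * 10 = 30

30


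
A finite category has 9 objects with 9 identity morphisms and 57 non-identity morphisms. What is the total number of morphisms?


Each object has an identity morphism, giving 9 identities.
Adding the 57 non-identity morphisms:
Total = 9 + 57 = 66

66


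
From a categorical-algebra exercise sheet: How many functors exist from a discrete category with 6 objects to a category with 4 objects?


A functor from a discrete category C to D is determined by
where each object maps. Each of the 6 objects of C can map
to any of the 4 objects of D independently.
Number of functors = 4^6 = 4096

4096


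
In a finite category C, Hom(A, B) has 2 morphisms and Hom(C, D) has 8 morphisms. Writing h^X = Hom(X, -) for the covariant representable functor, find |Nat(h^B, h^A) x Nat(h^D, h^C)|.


By the Yoneda lemma, Nat(h^B, h^A) is isomorphic to Hom(A, B),
so |Nat(h^B, h^A)| = |Hom(A, B)| and |Nat(h^D, h^C)| = |Hom(C, D)|.
|Hom(A, B)| = 2, |Hom(C, D)| = 8.
|Nat(h^B, h^A) x Nat(h^D, h^C)| = 2 * 8 = 16

16


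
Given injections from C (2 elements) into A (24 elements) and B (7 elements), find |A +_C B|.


The pushout A +_C B identifies the images of C in A and B.
|A +_C B| = |A| + |B| - |C| (for injections).
= 24 + 7 - 2 = 29

29


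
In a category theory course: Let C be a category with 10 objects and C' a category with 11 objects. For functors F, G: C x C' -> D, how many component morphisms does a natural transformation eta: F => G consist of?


A natural transformation eta: F => G assigns one component morphism per
object of the domain category.
The domain is the product category C x C', so
|Ob(C x C')| = |Ob(C)| * |Ob(C')| = 10 * 11 = 110.
Therefore eta has 110 component morphisms.

110


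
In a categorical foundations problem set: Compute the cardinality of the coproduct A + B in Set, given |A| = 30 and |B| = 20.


In Set, the coproduct A + B is the disjoint union.
|A + B| = |A| + |B| = 30 + 20 = 50

50


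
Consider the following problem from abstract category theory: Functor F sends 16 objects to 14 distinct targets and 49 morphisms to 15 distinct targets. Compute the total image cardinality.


The image of F consists of distinct objects and distinct morphisms.
|Im(F)| on objects = 14
|Im(F)| on morphisms = 15
Total image cardinality = 14 + 15 = 29

29


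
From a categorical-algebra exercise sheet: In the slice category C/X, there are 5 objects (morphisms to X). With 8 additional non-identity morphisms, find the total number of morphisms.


In the slice category C/X, objects are morphisms to X.
Identity morphisms: 5 (one per object of C/X).
Non-identity morphisms: 8.
Total = 5 + 8 = 13

13


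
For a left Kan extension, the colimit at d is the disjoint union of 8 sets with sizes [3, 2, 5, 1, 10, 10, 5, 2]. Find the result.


Pointwise, the left Kan extension (Lan_F H)(d) is the colimit, indexed
by the comma category (F downarrow d), of H composed with the
projection (F downarrow d) -> C. Here that colimit is given
as a coproduct (disjoint union) of sets, so its cardinality is the
sum of the sizes of the summands.
Coproduct of sets with sizes: 3 + 2 + 5 + 1 + 10 + 10 + 5 + 2
= 38

38


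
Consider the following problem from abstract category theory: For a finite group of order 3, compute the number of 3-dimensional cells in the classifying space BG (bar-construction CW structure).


In the bar-construction CW model of BG, the n-cells are indexed by
n-tuples [g_1|...|g_n] of non-identity elements of G (degenerate
simplices with some g_i = e do not contribute cells), so there are
(|G| - 1)^n n-cells.
For dim = 3 with |G| = 3:
cells = (3 - 1)^3 = 2^3 = 8

8


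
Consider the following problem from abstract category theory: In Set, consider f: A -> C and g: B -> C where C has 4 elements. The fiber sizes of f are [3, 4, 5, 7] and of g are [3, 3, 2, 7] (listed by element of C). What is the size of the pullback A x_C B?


The pullback A x_C B consists of pairs (a, b) with f(a) = g(b).
For each element c in C, the fiber product has |f^-1(c)| * |g^-1(c)| elements.
Summing over C: 3 * 3 + 4 * 3 + 5 * 2 + 7 * 7
= 9 + 12 + 10 + 49 = 80

80


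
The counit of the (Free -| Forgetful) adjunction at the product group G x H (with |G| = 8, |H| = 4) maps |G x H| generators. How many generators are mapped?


The counit epsilon_K: F(U(K)) -> K of the Free-Forgetful adjunction
maps |K| generators of F(U(K)) into K. For K = G x H (the product group),
|G x H| = |G| * |H|.
Total generators mapped = 8 * 4 = 32.

32


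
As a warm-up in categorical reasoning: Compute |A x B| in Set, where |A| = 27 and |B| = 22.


In Set, the product A x B is the Cartesian product.
By the universal property, |A x B| = |A| * |B|.
|A x B| = 27 * 22 = 594

594


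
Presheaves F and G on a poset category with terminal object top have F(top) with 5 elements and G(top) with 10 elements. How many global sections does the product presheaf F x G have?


Global sections of a presheaf on a poset with terminal top satisfy
Gamma(H) ~ H(top). Presheaves admit pointwise products, so
(F x G)(top) = F(top) x G(top) (Cartesian product).
|Gamma(F x G)| = |F(top)| * |G(top)| = 5 * 10 = 50.

50


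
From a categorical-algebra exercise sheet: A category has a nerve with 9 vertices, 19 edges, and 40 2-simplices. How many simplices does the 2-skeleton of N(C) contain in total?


The 2-skeleton of the nerve N(C) consists of simplices in dimensions 0, 1, 2:
  |N(C)_0| = 9 (objects)
  |N(C)_1| = 19 (morphisms)
  |N(C)_2| = 40 (composable pairs)
Total = 9 + 19 + 40 = 68

68


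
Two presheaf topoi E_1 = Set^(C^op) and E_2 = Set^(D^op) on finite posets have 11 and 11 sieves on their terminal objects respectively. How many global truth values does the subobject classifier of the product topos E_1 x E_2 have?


In a product of presheaf topoi E_1 x E_2, the subobject classifier
is Omega = Omega_1 x Omega_2 (componentwise), so
|Omega(top)| = |Omega_1(top_1)| * |Omega_2(top_2)|.
= 11 * 11 = 121.

121


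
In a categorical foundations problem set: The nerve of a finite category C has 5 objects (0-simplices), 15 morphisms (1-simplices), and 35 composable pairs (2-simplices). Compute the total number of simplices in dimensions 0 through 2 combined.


The 2-skeleton of the nerve N(C) consists of simplices in dimensions 0, 1, 2:
  |N(C)_0| = 5 (objects)
  |N(C)_1| = 15 (morphisms)
  |N(C)_2| = 35 (composable pairs)
Total = 5 + 15 + 35 = 55

55


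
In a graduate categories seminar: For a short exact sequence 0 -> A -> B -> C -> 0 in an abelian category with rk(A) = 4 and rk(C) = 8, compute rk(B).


For a short exact sequence 0 -> A -> B -> C -> 0,
rank is additive: rank(B) = rank(A) + rank(C).
rank(B) = 4 + 8 = 12

12


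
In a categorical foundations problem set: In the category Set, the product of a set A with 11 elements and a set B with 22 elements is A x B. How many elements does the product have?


In Set, the product A x B is the Cartesian product.
By the universal property, |A x B| = |A| * |B|.
|A x B| = 11 * 22 = 242

242


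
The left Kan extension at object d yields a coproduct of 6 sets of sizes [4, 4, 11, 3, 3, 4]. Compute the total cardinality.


Pointwise, the left Kan extension (Lan_F H)(d) is the colimit, indexed
by the comma category (F downarrow d), of H composed with the
projection (F downarrow d) -> C. Here that colimit is given
as a coproduct (disjoint union) of sets, so its cardinality is the
sum of the sizes of the summands.
Coproduct of sets with sizes: 4 + 4 + 11 + 3 + 3 + 4
= 29

29


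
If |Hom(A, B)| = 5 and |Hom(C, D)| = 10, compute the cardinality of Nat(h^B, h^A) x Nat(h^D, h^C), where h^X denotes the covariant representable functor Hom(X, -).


By the Yoneda lemma, Nat(h^B, h^A) is isomorphic to Hom(A, B),
so |Nat(h^B, h^A)| = |Hom(A, B)| and |Nat(h^D, h^C)| = |Hom(C, D)|.
|Hom(A, B)| = 5, |Hom(C, D)| = 10.
|Nat(h^B, h^A) x Nat(h^D, h^C)| = 5 * 10 = 50

50


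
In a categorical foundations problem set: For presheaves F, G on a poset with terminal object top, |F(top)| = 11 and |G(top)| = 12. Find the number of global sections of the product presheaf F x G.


Global sections of a presheaf on a poset with terminal top satisfy
Gamma(H) ~ H(top). Presheaves admit pointwise products, so
(F x G)(top) = F(top) x G(top) (Cartesian product).
|Gamma(F x G)| = |F(top)| * |G(top)| = 11 * 12 = 132.

132


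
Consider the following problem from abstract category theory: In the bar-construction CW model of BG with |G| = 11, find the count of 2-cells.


In the bar-construction CW model of BG, the n-cells are indexed by
n-tuples [g_1|...|g_n] of non-identity elements of G (degenerate
simplices with some g_i = e do not contribute cells), so there are
(|G| - 1)^n n-cells.
For dim = 2 with |G| = 11:
cells = (11 - 1)^2 = 10^2 = 100

100


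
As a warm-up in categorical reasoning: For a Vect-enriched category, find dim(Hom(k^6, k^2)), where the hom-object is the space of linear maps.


In Vect-enriched categories, Hom(k^n, k^m) is the space of m x n matrices.
dim(Hom(k^6, k^2)) = 2 * 6 = 12

12


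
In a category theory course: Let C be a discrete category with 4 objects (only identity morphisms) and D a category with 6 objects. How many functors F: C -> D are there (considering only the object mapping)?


A functor from a discrete category C to D is determined by
where each object maps. Each of the 4 objects of C can map
to any of the 6 objects of D independently.
Number of functors = 6^4 = 1296

1296


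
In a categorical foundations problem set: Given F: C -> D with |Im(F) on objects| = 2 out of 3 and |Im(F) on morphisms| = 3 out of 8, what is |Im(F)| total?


The image of F consists of distinct objects and distinct morphisms.
|Im(F)| on objects = 2
|Im(F)| on morphisms = 3
Total image cardinality = 2 + 3 = 5

5


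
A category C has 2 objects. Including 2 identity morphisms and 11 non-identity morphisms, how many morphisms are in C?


Each object has an identity morphism, giving 2 identities.
Adding the 11 non-identity morphisms:
Total = 2 + 11 = 13

13


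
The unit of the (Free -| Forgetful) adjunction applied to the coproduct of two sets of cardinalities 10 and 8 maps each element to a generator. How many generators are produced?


The unit eta_X: X -> U(F(X)) of the Free-Forgetful adjunction
maps each element of X to a generator of F(X). For X = S + T (disjoint
union in Set), |S + T| = |S| + |T|.
Total mappings = 10 + 8 = 18.

18


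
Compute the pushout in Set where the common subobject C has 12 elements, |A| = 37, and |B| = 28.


The pushout A +_C B identifies the images of C in A and B.
|A +_C B| = |A| + |B| - |C| (for injections).
= 37 + 28 - 12 = 53

53


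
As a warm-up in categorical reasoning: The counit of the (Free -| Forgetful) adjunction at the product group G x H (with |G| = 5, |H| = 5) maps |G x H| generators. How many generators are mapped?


The counit epsilon_K: F(U(K)) -> K of the Free-Forgetful adjunction
maps |K| generators of F(U(K)) into K. For K = G x H (the product group),
|G x H| = |G| * |H|.
Total generators mapped = 5 * 5 = 25.

25


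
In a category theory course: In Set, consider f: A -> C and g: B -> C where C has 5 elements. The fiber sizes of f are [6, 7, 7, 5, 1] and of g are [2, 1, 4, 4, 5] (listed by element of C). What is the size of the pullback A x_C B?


The pullback A x_C B consists of pairs (a, b) with f(a) = g(b).
For each element c in C, the fiber product has |f^-1(c)| * |g^-1(c)| elements.
Summing over C: 6 * 2 + 7 * 1 + 7 * 4 + 5 * 4 + 1 * 5
= 12 + 7 + 28 + 20 + 5 = 72

72


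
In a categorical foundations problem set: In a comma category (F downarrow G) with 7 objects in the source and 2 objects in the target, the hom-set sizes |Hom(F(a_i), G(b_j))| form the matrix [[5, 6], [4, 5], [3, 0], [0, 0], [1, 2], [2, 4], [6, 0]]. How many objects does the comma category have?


Objects of (F downarrow G) are triples (a, b, h: F(a)->G(b)).
The count equals the sum of all entries in the hom-matrix.
sum(row 0) = 11
sum(row 1) = 9
sum(row 2) = 3
sum(row 3) = 0
sum(row 4) = 3
sum(row 5) = 6
sum(row 6) = 6
Grand total = 38

38


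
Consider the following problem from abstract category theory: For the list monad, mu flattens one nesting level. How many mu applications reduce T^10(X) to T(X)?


Each application of mu: T^2 -> T removes one layer of nesting.
Starting at depth 10 (i.e., T^10(X)), we need to reach T(X).
Number of mu applications = 10 - 1 = 9

9


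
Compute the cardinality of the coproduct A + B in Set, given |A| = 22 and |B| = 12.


In Set, the coproduct A + B is the disjoint union.
|A + B| = |A| + |B| = 22 + 12 = 34

34


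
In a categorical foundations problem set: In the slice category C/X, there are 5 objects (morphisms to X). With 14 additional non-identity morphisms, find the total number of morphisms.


In the slice category C/X, objects are morphisms to X.
Identity morphisms: 5 (one per object of C/X).
Non-identity morphisms: 14.
Total = 5 + 14 = 19

19


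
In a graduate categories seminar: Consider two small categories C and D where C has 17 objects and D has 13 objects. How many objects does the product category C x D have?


The product category C x D has objects that are pairs (c, d).
Number of pairs = |Ob(C)| * |Ob(D)| = 17 * 13 = 221

221


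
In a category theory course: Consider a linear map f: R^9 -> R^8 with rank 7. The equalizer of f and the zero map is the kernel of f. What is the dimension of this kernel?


The equalizer of f and the zero map is ker(f).
By the rank-nullity theorem: dim(ker(f)) = dim(domain) - rank(f).
dim(ker(f)) = 9 - 7 = 2

2


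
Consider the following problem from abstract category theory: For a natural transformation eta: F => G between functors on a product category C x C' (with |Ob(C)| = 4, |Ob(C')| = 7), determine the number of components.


A natural transformation eta: F => G assigns one component morphism per
object of the domain category.
The domain is the product category C x C', so
|Ob(C x C')| = |Ob(C)| * |Ob(C')| = 4 * 7 = 28.
Therefore eta has 28 component morphisms.

28


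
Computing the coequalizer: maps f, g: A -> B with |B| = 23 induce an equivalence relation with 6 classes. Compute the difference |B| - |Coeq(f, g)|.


The coequalizer Coeq(f, g) = B / ~ has one element per equivalence class.
|B| = 23, |Coeq(f, g)| = 6.
|B| - |Coeq(f, g)| = 23 - 6 = 17.

17


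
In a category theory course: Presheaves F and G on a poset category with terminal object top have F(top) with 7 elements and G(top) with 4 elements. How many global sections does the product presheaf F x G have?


Global sections of a presheaf on a poset with terminal top satisfy
Gamma(H) ~ H(top). Presheaves admit pointwise products, so
(F x G)(top) = F(top) x G(top) (Cartesian product).
|Gamma(F x G)| = |F(top)| * |G(top)| = 7 * 4 = 28.

28


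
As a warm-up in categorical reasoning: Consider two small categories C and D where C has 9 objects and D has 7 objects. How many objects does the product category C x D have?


The product category C x D has objects that are pairs (c, d).
Number of pairs = |Ob(C)| * |Ob(D)| = 9 * 7 = 63

63


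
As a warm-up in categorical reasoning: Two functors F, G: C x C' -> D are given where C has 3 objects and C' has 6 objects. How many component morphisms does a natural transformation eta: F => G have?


A natural transformation eta: F => G assigns one component morphism per
object of the domain category.
The domain is the product category C x C', so
|Ob(C x C')| = |Ob(C)| * |Ob(C')| = 3 * 6 = 18.
Therefore eta has 18 component morphisms.

18


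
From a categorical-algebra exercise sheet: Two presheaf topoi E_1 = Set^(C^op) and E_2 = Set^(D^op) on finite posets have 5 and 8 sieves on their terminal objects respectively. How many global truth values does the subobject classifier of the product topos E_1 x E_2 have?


In a product of presheaf topoi E_1 x E_2, the subobject classifier
is Omega = Omega_1 x Omega_2 (componentwise), so
|Omega(top)| = |Omega_1(top_1)| * |Omega_2(top_2)|.
= 5 * 8 = 40.

40


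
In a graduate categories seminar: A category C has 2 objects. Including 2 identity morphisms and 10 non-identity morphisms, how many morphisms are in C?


Each object has an identity morphism, giving 2 identities.
Adding the 10 non-identity morphisms:
Total = 2 + 10 = 12

12


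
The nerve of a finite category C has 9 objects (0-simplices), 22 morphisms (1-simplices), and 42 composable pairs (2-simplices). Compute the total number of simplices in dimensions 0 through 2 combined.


The 2-skeleton of the nerve N(C) consists of simplices in dimensions 0, 1, 2:
  |N(C)_0| = 9 (objects)
  |N(C)_1| = 22 (morphisms)
  |N(C)_2| = 42 (composable pairs)
Total = 9 + 22 + 42 = 73

73


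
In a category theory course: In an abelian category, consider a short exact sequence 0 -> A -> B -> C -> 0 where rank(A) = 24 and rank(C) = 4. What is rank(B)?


For a short exact sequence 0 -> A -> B -> C -> 0,
rank is additive: rank(B) = rank(A) + rank(C).
rank(B) = 24 + 4 = 28

28


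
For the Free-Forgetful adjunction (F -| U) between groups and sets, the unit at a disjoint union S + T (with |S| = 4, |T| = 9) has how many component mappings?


The unit eta_X: X -> U(F(X)) of the Free-Forgetful adjunction
maps each element of X to a generator of F(X). For X = S + T (disjoint
union in Set), |S + T| = |S| + |T|.
Total mappings = 4 + 9 = 13.

13


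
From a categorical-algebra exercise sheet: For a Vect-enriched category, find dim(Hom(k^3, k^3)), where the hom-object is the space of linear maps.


In Vect-enriched categories, Hom(k^n, k^m) is the space of m x n matrices.
dim(Hom(k^3, k^3)) = 3 * 3 = 9

9


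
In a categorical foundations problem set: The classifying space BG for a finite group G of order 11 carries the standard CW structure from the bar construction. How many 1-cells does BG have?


In the bar-construction CW model of BG, the n-cells are indexed by
n-tuples [g_1|...|g_n] of non-identity elements of G (degenerate
simplices with some g_i = e do not contribute cells), so there are
(|G| - 1)^n n-cells.
For dim = 1 with |G| = 11:
cells = (11 - 1)^1 = 10^1 = 10

10


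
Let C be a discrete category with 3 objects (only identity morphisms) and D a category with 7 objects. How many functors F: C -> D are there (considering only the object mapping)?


A functor from a discrete category C to D is determined by
where each object maps. Each of the 3 objects of C can map
to any of the 7 objects of D independently.
Number of functors = 7^3 = 343

343


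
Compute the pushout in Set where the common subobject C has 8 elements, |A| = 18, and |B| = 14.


The pushout A +_C B identifies the images of C in A and B.
|A +_C B| = |A| + |B| - |C| (for injections).
= 18 + 14 - 8 = 24

24


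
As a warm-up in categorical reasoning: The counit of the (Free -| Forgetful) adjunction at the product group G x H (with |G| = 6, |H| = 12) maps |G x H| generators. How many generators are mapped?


The counit epsilon_K: F(U(K)) -> K of the Free-Forgetful adjunction
maps |K| generators of F(U(K)) into K. For K = G x H (the product group),
|G x H| = |G| * |H|.
Total generators mapped = 6 * 12 = 72.

72


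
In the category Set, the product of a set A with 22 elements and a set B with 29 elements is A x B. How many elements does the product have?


In Set, the product A x B is the Cartesian product.
By the universal property, |A x B| = |A| * |B|.
|A x B| = 22 * 29 = 638

638


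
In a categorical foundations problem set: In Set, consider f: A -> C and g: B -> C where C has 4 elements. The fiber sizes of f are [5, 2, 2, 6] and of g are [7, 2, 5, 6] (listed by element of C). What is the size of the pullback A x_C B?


The pullback A x_C B consists of pairs (a, b) with f(a) = g(b).
For each element c in C, the fiber product has |f^-1(c)| * |g^-1(c)| elements.
Summing over C: 5 * 7 + 2 * 2 + 2 * 5 + 6 * 6
= 35 + 4 + 10 + 36 = 85

85


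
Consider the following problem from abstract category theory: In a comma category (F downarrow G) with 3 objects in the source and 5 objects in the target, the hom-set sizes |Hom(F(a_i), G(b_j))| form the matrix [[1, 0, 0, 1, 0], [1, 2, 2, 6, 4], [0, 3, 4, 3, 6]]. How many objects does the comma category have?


Objects of (F downarrow G) are triples (a, b, h: F(a)->G(b)).
The count equals the sum of all entries in the hom-matrix.
sum(row 0) = 2
sum(row 1) = 15
sum(row 2) = 16
Grand total = 33

33
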